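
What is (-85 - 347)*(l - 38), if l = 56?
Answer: -7776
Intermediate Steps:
(-85 - 347)*(l - 38) = (-85 - 347)*(56 - 38) = -432*18 = -7776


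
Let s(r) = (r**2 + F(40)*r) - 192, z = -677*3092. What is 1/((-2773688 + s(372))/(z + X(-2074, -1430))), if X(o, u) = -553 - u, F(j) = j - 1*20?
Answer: 67497/84776 ≈ 0.79618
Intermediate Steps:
z = -2093284
F(j) = -20 + j (F(j) = j - 20 = -20 + j)
s(r) = -192 + r**2 + 20*r (s(r) = (r**2 + (-20 + 40)*r) - 192 = (r**2 + 20*r) - 192 = -192 + r**2 + 20*r)
1/((-2773688 + s(372))/(z + X(-2074, -1430))) = 1/((-2773688 + (-192 + 372**2 + 20*372))/(-2093284 + (-553 - 1*(-1430)))) = 1/((-2773688 + (-192 + 138384 + 7440))/(-2093284 + (-553 + 1430))) = 1/((-2773688 + 145632)/(-2093284 + 877)) = 1/(-2628056/(-2092407)) = 1/(-2628056*(-1/2092407)) = 1/(84776/67497) = 67497/84776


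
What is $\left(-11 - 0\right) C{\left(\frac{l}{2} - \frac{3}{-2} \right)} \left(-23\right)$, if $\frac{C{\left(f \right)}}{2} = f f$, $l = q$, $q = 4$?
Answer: $\frac{12397}{2} \approx 6198.5$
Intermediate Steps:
$l = 4$
$C{\left(f \right)} = 2 f^{2}$ ($C{\left(f \right)} = 2 f f = 2 f^{2}$)
$\left(-11 - 0\right) C{\left(\frac{l}{2} - \frac{3}{-2} \right)} \left(-23\right) = \left(-11 - 0\right) 2 \left(\frac{4}{2} - \frac{3}{-2}\right)^{2} \left(-23\right) = \left(-11 + 0\right) 2 \left(4 \cdot \frac{1}{2} - - \frac{3}{2}\right)^{2} \left(-23\right) = - 11 \cdot 2 \left(2 + \frac{3}{2}\right)^{2} \left(-23\right) = - 11 \cdot 2 \left(\frac{7}{2}\right)^{2} \left(-23\right) = - 11 \cdot 2 \cdot \frac{49}{4} \left(-23\right) = \left(-11\right) \frac{49}{2} \left(-23\right) = \left(- \frac{539}{2}\right) \left(-23\right) = \frac{12397}{2}$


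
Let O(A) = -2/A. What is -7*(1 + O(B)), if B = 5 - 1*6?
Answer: -21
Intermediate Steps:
B = -1 (B = 5 - 6 = -1)
-7*(1 + O(B)) = -7*(1 - 2/(-1)) = -7*(1 - 2*(-1)) = -7*(1 + 2) = -7*3 = -21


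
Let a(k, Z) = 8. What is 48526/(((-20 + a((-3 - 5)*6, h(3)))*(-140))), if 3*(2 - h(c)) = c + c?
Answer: 24263/840 ≈ 28.885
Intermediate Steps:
h(c) = 2 - 2*c/3 (h(c) = 2 - (c + c)/3 = 2 - 2*c/3)
48526/(((-20 + a((-3 - 5)*6, h(3)))*(-140))) = 48526/(((-20 + 8)*(-140))) = 48526/((-12*(-140))) = 48526/1680 = 48526*(1/1680) = 24263/840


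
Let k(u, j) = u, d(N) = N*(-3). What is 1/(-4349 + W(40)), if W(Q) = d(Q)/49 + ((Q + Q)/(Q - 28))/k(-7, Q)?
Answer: -147/639803 ≈ -0.00022976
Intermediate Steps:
d(N) = -3*N
W(Q) = -3*Q/49 - 2*Q/(7*(-28 + Q)) (W(Q) = -3*Q/49 + ((Q + Q)/(Q - 28))/(-7) = -3*Q*(1/49) + ((2*Q)/(-28 + Q))*(-1/7) = -3*Q/49 + (2*Q/(-28 + Q))*(-1/7) = -3*Q/49 - 2*Q/(7*(-28 + Q)))
1/(-4349 + W(40)) = 1/(-4349 + (1/49)*40*(70 - 3*40)/(-28 + 40)) = 1/(-4349 + (1/49)*40*(70 - 120)/12) = 1/(-4349 + (1/49)*40*(1/12)*(-50)) = 1/(-4349 - 500/147) = 1/(-639803/147) = -147/639803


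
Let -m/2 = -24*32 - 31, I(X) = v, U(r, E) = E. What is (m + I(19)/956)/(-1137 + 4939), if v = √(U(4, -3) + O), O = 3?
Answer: 799/1901 ≈ 0.42031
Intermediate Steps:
v = 0 (v = √(-3 + 3) = √0 = 0)
I(X) = 0
m = 1598 (m = -2*(-24*32 - 31) = -2*(-768 - 31) = -2*(-799) = 1598)
(m + I(19)/956)/(-1137 + 4939) = (1598 + 0/956)/(-1137 + 4939) = (1598 + 0*(1/956))/3802 = (1598 + 0)*(1/3802) = 1598*(1/3802) = 799/1901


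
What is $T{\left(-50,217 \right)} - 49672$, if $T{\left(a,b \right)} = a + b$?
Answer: $-49505$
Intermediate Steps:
$T{\left(-50,217 \right)} - 49672 = \left(-50 + 217\right) - 49672 = 167 - 49672 = -49505$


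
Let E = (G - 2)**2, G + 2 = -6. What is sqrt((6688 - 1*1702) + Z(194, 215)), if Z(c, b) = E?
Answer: sqrt(5086) ≈ 71.316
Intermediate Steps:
G = -8 (G = -2 - 6 = -8)
E = 100 (E = (-8 - 2)**2 = (-10)**2 = 100)
Z(c, b) = 100
sqrt((6688 - 1*1702) + Z(194, 215)) = sqrt((6688 - 1*1702) + 100) = sqrt((6688 - 1702) + 100) = sqrt(4986 + 100) = sqrt(5086)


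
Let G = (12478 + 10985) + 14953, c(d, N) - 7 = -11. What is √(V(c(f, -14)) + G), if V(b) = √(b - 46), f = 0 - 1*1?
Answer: √(38416 + 5*I*√2) ≈ 196.0 + 0.018*I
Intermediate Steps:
f = -1 (f = 0 - 1 = -1)
c(d, N) = -4 (c(d, N) = 7 - 11 = -4)
V(b) = √(-46 + b)
G = 38416 (G = 23463 + 14953 = 38416)
√(V(c(f, -14)) + G) = √(√(-46 - 4) + 38416) = √(√(-50) + 38416) = √(5*I*√2 + 38416) = √(38416 + 5*I*√2)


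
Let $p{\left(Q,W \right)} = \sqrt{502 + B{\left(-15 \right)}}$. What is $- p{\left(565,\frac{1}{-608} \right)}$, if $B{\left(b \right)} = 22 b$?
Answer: $- 2 \sqrt{43} \approx -13.115$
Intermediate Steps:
$p{\left(Q,W \right)} = 2 \sqrt{43}$ ($p{\left(Q,W \right)} = \sqrt{502 + 22 \left(-15\right)} = \sqrt{502 - 330} = \sqrt{172} = 2 \sqrt{43}$)
$- p{\left(565,\frac{1}{-608} \right)} = - 2 \sqrt{43}$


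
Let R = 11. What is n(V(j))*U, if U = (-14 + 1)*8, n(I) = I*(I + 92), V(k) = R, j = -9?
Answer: -117832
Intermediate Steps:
V(k) = 11
n(I) = I*(92 + I)
U = -104 (U = -13*8 = -104)
n(V(j))*U = (11*(92 + 11))*(-104) = (11*103)*(-104) = 1133*(-104) = -117832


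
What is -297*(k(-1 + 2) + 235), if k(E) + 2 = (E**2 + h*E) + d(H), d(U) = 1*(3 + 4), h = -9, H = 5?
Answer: -68904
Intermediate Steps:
d(U) = 7 (d(U) = 1*7 = 7)
k(E) = 5 + E**2 - 9*E (k(E) = -2 + ((E**2 - 9*E) + 7) = -2 + (7 + E**2 - 9*E) = 5 + E**2 - 9*E)
-297*(k(-1 + 2) + 235) = -297*((5 + (-1 + 2)**2 - 9*(-1 + 2)) + 235) = -297*((5 + 1**2 - 9*1) + 235) = -297*((5 + 1 - 9) + 235) = -297*(-3 + 235) = -297*232 = -68904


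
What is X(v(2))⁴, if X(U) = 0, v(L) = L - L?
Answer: 0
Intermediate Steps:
v(L) = 0
X(v(2))⁴ = 0⁴ = 0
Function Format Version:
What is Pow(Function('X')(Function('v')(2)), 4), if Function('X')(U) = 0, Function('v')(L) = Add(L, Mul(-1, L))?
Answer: 0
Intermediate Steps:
Function('v')(L) = 0
Pow(Function('X')(Function('v')(2)), 4) = Pow(0, 4) = 0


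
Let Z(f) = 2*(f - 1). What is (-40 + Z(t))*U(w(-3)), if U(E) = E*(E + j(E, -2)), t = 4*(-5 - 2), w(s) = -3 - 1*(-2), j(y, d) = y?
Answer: -196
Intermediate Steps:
w(s) = -1 (w(s) = -3 + 2 = -1)
t = -28 (t = 4*(-7) = -28)
U(E) = 2*E² (U(E) = E*(E + E) = E*(2*E) = 2*E²)
Z(f) = -2 + 2*f (Z(f) = 2*(-1 + f) = -2 + 2*f)
(-40 + Z(t))*U(w(-3)) = (-40 + (-2 + 2*(-28)))*(2*(-1)²) = (-40 + (-2 - 56))*(2*1) = (-40 - 58)*2 = -98*2 = -196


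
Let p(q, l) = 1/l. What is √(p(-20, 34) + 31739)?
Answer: 21*√83198/34 ≈ 178.15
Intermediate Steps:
√(p(-20, 34) + 31739) = √(1/34 + 31739) = √(1079127/34) = 21*√83198/34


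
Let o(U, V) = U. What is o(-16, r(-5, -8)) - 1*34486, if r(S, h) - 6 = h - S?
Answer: -34502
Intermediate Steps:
r(S, h) = 6 + h - S (r(S, h) = 6 + (h - S) = 6 + h - S)
o(-16, r(-5, -8)) - 1*34486 = -16 - 1*34486 = -16 - 34486 = -34502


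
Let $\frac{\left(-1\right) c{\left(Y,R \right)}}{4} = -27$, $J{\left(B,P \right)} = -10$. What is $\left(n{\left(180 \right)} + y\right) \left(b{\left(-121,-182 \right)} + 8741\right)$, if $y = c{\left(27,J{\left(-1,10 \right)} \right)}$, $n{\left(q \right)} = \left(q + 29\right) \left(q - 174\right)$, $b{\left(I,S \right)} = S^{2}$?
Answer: $57020130$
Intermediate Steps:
$c{\left(Y,R \right)} = 108$ ($c{\left(Y,R \right)} = \left(-4\right) \left(-27\right) = 108$)
$n{\left(q \right)} = \left(-174 + q\right) \left(29 + q\right)$ ($n{\left(q \right)} = \left(29 + q\right) \left(-174 + q\right) = \left(-174 + q\right) \left(29 + q\right)$)
$y = 108$
$\left(n{\left(180 \right)} + y\right) \left(b{\left(-121,-182 \right)} + 8741\right) = \left(\left(-5046 + 180^{2} - 26100\right) + 108\right) \left(\left(-182\right)^{2} + 8741\right) = \left(\left(-5046 + 32400 - 26100\right) + 108\right) \left(33124 + 8741\right) = \left(1254 + 108\right) 41865 = 1362 \cdot 41865 = 57020130$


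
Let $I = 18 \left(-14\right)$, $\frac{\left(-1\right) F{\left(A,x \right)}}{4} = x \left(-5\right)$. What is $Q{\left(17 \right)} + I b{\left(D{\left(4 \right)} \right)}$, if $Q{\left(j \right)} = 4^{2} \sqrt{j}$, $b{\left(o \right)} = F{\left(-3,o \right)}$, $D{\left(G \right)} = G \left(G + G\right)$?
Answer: $-161280 + 16 \sqrt{17} \approx -1.6121 \cdot 10^{5}$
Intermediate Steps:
$D{\left(G \right)} = 2 G^{2}$ ($D{\left(G \right)} = G 2 G = 2 G^{2}$)
$F{\left(A,x \right)} = 20 x$ ($F{\left(A,x \right)} = - 4 x \left(-5\right) = - 4 \left(- 5 x\right) = 20 x$)
$b{\left(o \right)} = 20 o$
$Q{\left(j \right)} = 16 \sqrt{j}$
$I = -252$
$Q{\left(17 \right)} + I b{\left(D{\left(4 \right)} \right)} = 16 \sqrt{17} - 252 \cdot 20 \cdot 2 \cdot 4^{2} = 16 \sqrt{17} - 252 \cdot 20 \cdot 2 \cdot 16 = 16 \sqrt{17} - 252 \cdot 20 \cdot 32 = 16 \sqrt{17} - 161280 = -161280 + 16 \sqrt{17}$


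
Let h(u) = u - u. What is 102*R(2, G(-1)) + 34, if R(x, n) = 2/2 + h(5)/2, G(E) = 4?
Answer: 136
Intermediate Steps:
h(u) = 0
R(x, n) = 1 (R(x, n) = 2/2 + 0/2 = 2*(½) + 0*(½) = 1 + 0 = 1)
102*R(2, G(-1)) + 34 = 102*1 + 34 = 102 + 34 = 136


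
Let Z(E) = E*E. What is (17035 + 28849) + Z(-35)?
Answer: 47109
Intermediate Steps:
Z(E) = E²
(17035 + 28849) + Z(-35) = (17035 + 28849) + (-35)² = 45884 + 1225 = 47109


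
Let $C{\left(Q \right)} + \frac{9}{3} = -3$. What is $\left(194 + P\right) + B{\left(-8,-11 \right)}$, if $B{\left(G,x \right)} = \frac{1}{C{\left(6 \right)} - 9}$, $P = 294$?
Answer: $\frac{7319}{15} \approx 487.93$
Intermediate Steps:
$C{\left(Q \right)} = -6$ ($C{\left(Q \right)} = -3 - 3 = -6$)
$B{\left(G,x \right)} = - \frac{1}{15}$ ($B{\left(G,x \right)} = \frac{1}{-6 - 9} = \frac{1}{-15} = - \frac{1}{15}$)
$\left(194 + P\right) + B{\left(-8,-11 \right)} = \left(194 + 294\right) - \frac{1}{15} = 488 - \frac{1}{15} = \frac{7319}{15}$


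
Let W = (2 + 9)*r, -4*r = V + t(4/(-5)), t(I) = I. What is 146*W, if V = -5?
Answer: 23287/10 ≈ 2328.7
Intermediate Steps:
r = 29/20 (r = -(-5 + 4/(-5))/4 = -(-5 + 4*(-1/5))/4 = -(-5 - 4/5)/4 = -1/4*(-29/5) = 29/20 ≈ 1.4500)
W = 319/20 (W = (2 + 9)*(29/20) = 11*(29/20) = 319/20 ≈ 15.950)
146*W = 146*(319/20) = 23287/10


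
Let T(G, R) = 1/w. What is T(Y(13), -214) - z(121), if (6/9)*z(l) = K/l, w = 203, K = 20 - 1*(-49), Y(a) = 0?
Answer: -41779/49126 ≈ -0.85045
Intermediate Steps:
K = 69 (K = 20 + 49 = 69)
z(l) = 207/(2*l) (z(l) = 3*(69/l)/2 = 207/(2*l))
T(G, R) = 1/203
T(Y(13), -214) - z(121) = 1/203 - 207/(2*121) = 1/203 - 1*207/242 = 1/203 - 207/242 = -41779/49126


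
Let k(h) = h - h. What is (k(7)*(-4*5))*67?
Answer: 0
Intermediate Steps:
k(h) = 0
(k(7)*(-4*5))*67 = (0*(-4*5))*67 = (0*(-20))*67 = 0*67 = 0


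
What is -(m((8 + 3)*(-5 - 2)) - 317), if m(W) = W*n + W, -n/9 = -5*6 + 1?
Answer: 20491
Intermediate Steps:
n = 261 (n = -9*(-5*6 + 1) = -9*(-30 + 1) = -9*(-29) = 261)
m(W) = 262*W (m(W) = W*261 + W = 261*W + W = 262*W)
-(m((8 + 3)*(-5 - 2)) - 317) = -(262*((8 + 3)*(-5 - 2)) - 317) = -(262*(11*(-7)) - 317) = -(262*(-77) - 317) = -(-20174 - 317) = -1*(-20491) = 20491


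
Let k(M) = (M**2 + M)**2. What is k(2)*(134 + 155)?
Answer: 10404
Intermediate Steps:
k(M) = (M + M**2)**2
k(2)*(134 + 155) = (2**2*(1 + 2)**2)*(134 + 155) = (4*3**2)*289 = (4*9)*289 = 36*289 = 10404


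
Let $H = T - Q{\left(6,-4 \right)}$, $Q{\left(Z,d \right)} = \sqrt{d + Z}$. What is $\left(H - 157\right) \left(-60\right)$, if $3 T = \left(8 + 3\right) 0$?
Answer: $9420 + 60 \sqrt{2} \approx 9504.9$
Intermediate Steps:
$T = 0$ ($T = \frac{\left(8 + 3\right) 0}{3} = \frac{11 \cdot 0}{3} = \frac{1}{3} \cdot 0 = 0$)
$Q{\left(Z,d \right)} = \sqrt{Z + d}$
$H = - \sqrt{2}$ ($H = 0 - \sqrt{6 - 4} = 0 - \sqrt{2} = - \sqrt{2} \approx -1.4142$)
$\left(H - 157\right) \left(-60\right) = \left(- \sqrt{2} - 157\right) \left(-60\right) = \left(-157 - \sqrt{2}\right) \left(-60\right) = 9420 + 60 \sqrt{2}$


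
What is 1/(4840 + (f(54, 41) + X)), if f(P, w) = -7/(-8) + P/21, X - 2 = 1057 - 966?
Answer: 56/276441 ≈ 0.00020257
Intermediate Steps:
X = 93 (X = 2 + (1057 - 966) = 2 + 91 = 93)
f(P, w) = 7/8 + P/21 (f(P, w) = -7*(-⅛) + P*(1/21) = 7/8 + P/21)
1/(4840 + (f(54, 41) + X)) = 1/(4840 + ((7/8 + (1/21)*54) + 93)) = 1/(4840 + ((7/8 + 18/7) + 93)) = 1/(4840 + (193/56 + 93)) = 1/(4840 + 5401/56) = 1/(276441/56) = 56/276441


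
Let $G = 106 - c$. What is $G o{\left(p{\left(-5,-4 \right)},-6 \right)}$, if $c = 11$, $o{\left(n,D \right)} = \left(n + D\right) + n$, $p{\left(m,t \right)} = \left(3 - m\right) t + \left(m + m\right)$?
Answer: $-8550$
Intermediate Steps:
$p{\left(m,t \right)} = 2 m + t \left(3 - m\right)$ ($p{\left(m,t \right)} = t \left(3 - m\right) + 2 m = 2 m + t \left(3 - m\right)$)
$o{\left(n,D \right)} = D + 2 n$ ($o{\left(n,D \right)} = \left(D + n\right) + n = D + 2 n$)
$G = 95$ ($G = 106 - 11 = 95$)
$G o{\left(p{\left(-5,-4 \right)},-6 \right)} = 95 \left(-6 + 2 \left(2 \left(-5\right) + 3 \left(-4\right) - \left(-5\right) \left(-4\right)\right)\right) = 95 \left(-6 + 2 \left(-10 - 12 - 20\right)\right) = 95 \left(-6 + 2 \left(-42\right)\right) = 95 \left(-6 - 84\right) = 95 \left(-90\right) = -8550$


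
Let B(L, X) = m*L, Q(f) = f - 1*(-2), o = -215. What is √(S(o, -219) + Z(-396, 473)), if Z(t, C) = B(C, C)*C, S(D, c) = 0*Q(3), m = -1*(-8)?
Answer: 946*√2 ≈ 1337.8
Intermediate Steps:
Q(f) = 2 + f (Q(f) = f + 2 = 2 + f)
m = 8
B(L, X) = 8*L
S(D, c) = 0 (S(D, c) = 0*(2 + 3) = 0*5 = 0)
Z(t, C) = 8*C² (Z(t, C) = (8*C)*C = 8*C²)
√(S(o, -219) + Z(-396, 473)) = √(0 + 8*473²) = √(0 + 8*223729) = √(0 + 1789832) = √1789832 = 946*√2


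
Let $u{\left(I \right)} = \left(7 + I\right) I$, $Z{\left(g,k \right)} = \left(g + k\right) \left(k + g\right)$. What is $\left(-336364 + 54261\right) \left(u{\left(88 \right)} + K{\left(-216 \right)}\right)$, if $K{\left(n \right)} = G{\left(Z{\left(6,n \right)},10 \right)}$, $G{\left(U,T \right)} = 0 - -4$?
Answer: $-2359509492$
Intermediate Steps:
$Z{\left(g,k \right)} = \left(g + k\right)^{2}$ ($Z{\left(g,k \right)} = \left(g + k\right) \left(g + k\right) = \left(g + k\right)^{2}$)
$G{\left(U,T \right)} = 4$ ($G{\left(U,T \right)} = 0 + 4 = 4$)
$K{\left(n \right)} = 4$
$u{\left(I \right)} = I \left(7 + I\right)$
$\left(-336364 + 54261\right) \left(u{\left(88 \right)} + K{\left(-216 \right)}\right) = \left(-336364 + 54261\right) \left(88 \left(7 + 88\right) + 4\right) = - 282103 \left(88 \cdot 95 + 4\right) = - 282103 \left(8360 + 4\right) = \left(-282103\right) 8364 = -2359509492$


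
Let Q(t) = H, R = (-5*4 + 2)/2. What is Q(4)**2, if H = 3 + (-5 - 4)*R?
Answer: 7056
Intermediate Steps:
R = -9 (R = (-20 + 2)*(1/2) = -18*1/2 = -9)
H = 84 (H = 3 + (-5 - 4)*(-9) = 3 - 9*(-9) = 3 + 81 = 84)
Q(t) = 84
Q(4)**2 = 84**2 = 7056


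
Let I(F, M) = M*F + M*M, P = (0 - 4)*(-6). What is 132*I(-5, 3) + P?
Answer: -768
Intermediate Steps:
P = 24 (P = -4*(-6) = 24)
I(F, M) = M² + F*M (I(F, M) = F*M + M² = M² + F*M)
132*I(-5, 3) + P = 132*(3*(-5 + 3)) + 24 = 132*(3*(-2)) + 24 = 132*(-6) + 24 = -792 + 24 = -768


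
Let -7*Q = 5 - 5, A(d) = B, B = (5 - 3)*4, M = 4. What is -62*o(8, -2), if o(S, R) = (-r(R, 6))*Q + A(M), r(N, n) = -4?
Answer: -496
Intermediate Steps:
B = 8 (B = 2*4 = 8)
A(d) = 8
Q = 0 (Q = -(5 - 5)/7 = -1/7*0 = 0)
o(S, R) = 8 (o(S, R) = -1*(-4)*0 + 8 = 4*0 + 8 = 0 + 8 = 8)
-62*o(8, -2) = -62*8 = -496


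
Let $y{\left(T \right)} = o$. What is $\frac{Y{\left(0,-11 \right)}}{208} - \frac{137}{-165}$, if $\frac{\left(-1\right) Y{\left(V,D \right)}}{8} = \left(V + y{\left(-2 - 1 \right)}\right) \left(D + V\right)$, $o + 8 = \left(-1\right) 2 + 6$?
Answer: $- \frac{1849}{2145} \approx -0.862$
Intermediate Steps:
$o = -4$ ($o = -8 + \left(\left(-1\right) 2 + 6\right) = -8 + \left(-2 + 6\right) = -8 + 4 = -4$)
$y{\left(T \right)} = -4$
$Y{\left(V,D \right)} = - 8 \left(-4 + V\right) \left(D + V\right)$ ($Y{\left(V,D \right)} = - 8 \left(V - 4\right) \left(D + V\right) = - 8 \left(-4 + V\right) \left(D + V\right)$)
$\frac{Y{\left(0,-11 \right)}}{208} - \frac{137}{-165} = \frac{- 8 \cdot 0^{2} + 32 \left(-11\right) + 32 \cdot 0 - \left(-88\right) 0}{208} - \frac{137}{-165} = \left(\left(-8\right) 0 - 352 + 0 + 0\right) \frac{1}{208} - - \frac{137}{165} = \left(0 - 352 + 0 + 0\right) \frac{1}{208} + \frac{137}{165} = \left(-352\right) \frac{1}{208} + \frac{137}{165} = - \frac{22}{13} + \frac{137}{165} = - \frac{1849}{2145}$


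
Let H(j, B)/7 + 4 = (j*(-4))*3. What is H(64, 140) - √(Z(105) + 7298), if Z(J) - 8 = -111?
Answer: -5404 - √7195 ≈ -5488.8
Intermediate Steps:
H(j, B) = -28 - 84*j (H(j, B) = -28 + 7*((j*(-4))*3) = -28 + 7*(-4*j*3) = -28 + 7*(-12*j) = -28 - 84*j)
Z(J) = -103 (Z(J) = 8 - 111 = -103)
H(64, 140) - √(Z(105) + 7298) = (-28 - 84*64) - √(-103 + 7298) = (-28 - 5376) - √7195 = -5404 - √7195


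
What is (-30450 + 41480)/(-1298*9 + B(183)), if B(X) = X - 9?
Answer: -5515/5754 ≈ -0.95846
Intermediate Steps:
B(X) = -9 + X
(-30450 + 41480)/(-1298*9 + B(183)) = (-30450 + 41480)/(-1298*9 + (-9 + 183)) = 11030/(-11682 + 174) = 11030/(-11508) = 11030*(-1/11508) = -5515/5754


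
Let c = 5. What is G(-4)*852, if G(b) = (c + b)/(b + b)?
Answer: -213/2 ≈ -106.50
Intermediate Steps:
G(b) = (5 + b)/(2*b) (G(b) = (5 + b)/(b + b) = (5 + b)/((2*b)) = (5 + b)*(1/(2*b)) = (5 + b)/(2*b))
G(-4)*852 = ((½)*(5 - 4)/(-4))*852 = ((½)*(-¼)*1)*852 = -⅛*852 = -213/2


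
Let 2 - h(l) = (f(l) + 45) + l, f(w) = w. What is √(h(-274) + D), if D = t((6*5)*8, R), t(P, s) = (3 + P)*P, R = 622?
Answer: 5*√2353 ≈ 242.54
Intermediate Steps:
h(l) = -43 - 2*l (h(l) = 2 - ((l + 45) + l) = 2 - ((45 + l) + l) = 2 - (45 + 2*l) = 2 + (-45 - 2*l) = -43 - 2*l)
t(P, s) = P*(3 + P)
D = 58320 (D = ((6*5)*8)*(3 + (6*5)*8) = (30*8)*(3 + 30*8) = 240*(3 + 240) = 240*243 = 58320)
√(h(-274) + D) = √((-43 - 2*(-274)) + 58320) = √((-43 + 548) + 58320) = √(505 + 58320) = √58825 = 5*√2353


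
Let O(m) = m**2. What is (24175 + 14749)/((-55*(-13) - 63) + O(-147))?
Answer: 38924/22261 ≈ 1.7485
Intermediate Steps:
(24175 + 14749)/((-55*(-13) - 63) + O(-147)) = (24175 + 14749)/((-55*(-13) - 63) + (-147)**2) = 38924/((715 - 63) + 21609) = 38924/(652 + 21609) = 38924/22261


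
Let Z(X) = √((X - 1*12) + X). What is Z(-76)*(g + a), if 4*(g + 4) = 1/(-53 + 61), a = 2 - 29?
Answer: -991*I*√41/16 ≈ -396.59*I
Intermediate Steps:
a = -27
g = -127/32 (g = -4 + 1/(4*(-53 + 61)) = -4 + (¼)/8 = -4 + (¼)*(⅛) = -4 + 1/32 = -127/32 ≈ -3.9688)
Z(X) = √(-12 + 2*X) (Z(X) = √((X - 12) + X) = √((-12 + X) + X) = √(-12 + 2*X))
Z(-76)*(g + a) = √(-12 + 2*(-76))*(-127/32 - 27) = √(-12 - 152)*(-991/32) = √(-164)*(-991/32) = (2*I*√41)*(-991/32) = -991*I*√41/16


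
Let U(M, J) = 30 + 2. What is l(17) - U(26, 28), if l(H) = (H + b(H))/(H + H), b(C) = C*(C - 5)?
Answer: -51/2 ≈ -25.500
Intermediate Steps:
b(C) = C*(-5 + C)
U(M, J) = 32
l(H) = (H + H*(-5 + H))/(2*H) (l(H) = (H + H*(-5 + H))/(H + H) = (H + H*(-5 + H))/((2*H)) = (H + H*(-5 + H))*(1/(2*H)) = (H + H*(-5 + H))/(2*H))
l(17) - U(26, 28) = (-2 + (1/2)*17) - 1*32 = (-2 + 17/2) - 32 = 13/2 - 32 = -51/2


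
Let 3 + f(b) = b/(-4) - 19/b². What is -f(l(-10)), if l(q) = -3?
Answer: 157/36 ≈ 4.3611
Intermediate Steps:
f(b) = -3 - 19/b² - b/4 (f(b) = -3 + (b/(-4) - 19/b²) = -3 + (b*(-¼) - 19/b²) = -3 + (-b/4 - 19/b²) = -3 + (-19/b² - b/4) = -3 - 19/b² - b/4)
-f(l(-10)) = -(-3 - 19/(-3)² - ¼*(-3)) = -(-3 - 19*⅑ + ¾) = -(-3 - 19/9 + ¾) = -1*(-157/36) = 157/36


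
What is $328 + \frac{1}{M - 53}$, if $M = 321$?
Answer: $\frac{87905}{268} \approx 328.0$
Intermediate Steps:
$328 + \frac{1}{M - 53} = 328 + \frac{1}{321 - 53} = 328 + \frac{1}{268} = \frac{87905}{268}$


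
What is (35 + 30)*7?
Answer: 455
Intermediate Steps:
(35 + 30)*7 = 65*7 = 455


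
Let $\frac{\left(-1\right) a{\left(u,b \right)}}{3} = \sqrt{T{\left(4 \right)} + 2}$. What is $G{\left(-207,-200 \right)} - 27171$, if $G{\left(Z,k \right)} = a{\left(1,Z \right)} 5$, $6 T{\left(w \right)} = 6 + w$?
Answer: $-27171 - 5 \sqrt{33} \approx -27200.0$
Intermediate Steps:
$T{\left(w \right)} = 1 + \frac{w}{6}$ ($T{\left(w \right)} = \frac{6 + w}{6} = 1 + \frac{w}{6}$)
$a{\left(u,b \right)} = - \sqrt{33}$ ($a{\left(u,b \right)} = - 3 \sqrt{\left(1 + \frac{1}{6} \cdot 4\right) + 2} = - 3 \sqrt{\left(1 + \frac{2}{3}\right) + 2} = - 3 \sqrt{\frac{5}{3} + 2} = - 3 \sqrt{\frac{11}{3}} = - 3 \frac{\sqrt{33}}{3} = - \sqrt{33}$)
$G{\left(Z,k \right)} = - 5 \sqrt{33}$ ($G{\left(Z,k \right)} = - \sqrt{33} \cdot 5 = - 5 \sqrt{33}$)
$G{\left(-207,-200 \right)} - 27171 = - 5 \sqrt{33} - 27171 = -27171 - 5 \sqrt{33}$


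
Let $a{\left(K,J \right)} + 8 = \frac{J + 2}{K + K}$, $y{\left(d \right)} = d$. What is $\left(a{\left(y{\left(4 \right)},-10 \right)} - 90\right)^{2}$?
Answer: $9801$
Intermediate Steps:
$a{\left(K,J \right)} = -8 + \frac{2 + J}{2 K}$ ($a{\left(K,J \right)} = -8 + \frac{J + 2}{K + K} = -8 + \frac{2 + J}{2 K}$)
$\left(a{\left(y{\left(4 \right)},-10 \right)} - 90\right)^{2} = \left(\frac{2 - 10 - 64}{2 \cdot 4} - 90\right)^{2} = \left(\frac{1}{2} \cdot \frac{1}{4} \left(2 - 10 - 64\right) - 90\right)^{2} = \left(\frac{1}{2} \cdot \frac{1}{4} \left(-72\right) - 90\right)^{2} = \left(-9 - 90\right)^{2} = \left(-99\right)^{2} = 9801$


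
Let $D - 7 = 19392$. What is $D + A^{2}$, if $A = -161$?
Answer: $45320$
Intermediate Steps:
$D = 19399$ ($D = 7 + 19392 = 19399$)
$D + A^{2} = 19399 + \left(-161\right)^{2} = 19399 + 25921 = 45320$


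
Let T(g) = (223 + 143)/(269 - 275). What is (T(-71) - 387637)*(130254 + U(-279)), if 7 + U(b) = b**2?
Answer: -80675301424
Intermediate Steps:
T(g) = -61 (T(g) = 366/(-6) = 366*(-1/6) = -61)
U(b) = -7 + b**2
(T(-71) - 387637)*(130254 + U(-279)) = (-61 - 387637)*(130254 + (-7 + (-279)**2)) = -387698*(130254 + (-7 + 77841)) = -387698*(130254 + 77834) = -387698*208088 = -80675301424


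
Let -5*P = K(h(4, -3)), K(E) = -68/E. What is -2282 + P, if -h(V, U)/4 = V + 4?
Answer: -91297/40 ≈ -2282.4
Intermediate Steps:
h(V, U) = -16 - 4*V (h(V, U) = -4*(V + 4) = -4*(4 + V) = -16 - 4*V)
P = -17/40 (P = -(-68)/(5*(-16 - 4*4)) = -(-68)/(5*(-16 - 16)) = -(-68)/(5*(-32)) = -(-68)*(-1)/(5*32) = -1/5*17/8 = -17/40 ≈ -0.42500)
-2282 + P = -2282 - 17/40 = -91297/40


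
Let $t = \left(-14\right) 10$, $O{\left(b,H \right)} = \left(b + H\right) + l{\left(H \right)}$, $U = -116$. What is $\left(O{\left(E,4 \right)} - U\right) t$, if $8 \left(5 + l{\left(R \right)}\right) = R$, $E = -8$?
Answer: $-15050$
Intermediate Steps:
$l{\left(R \right)} = -5 + \frac{R}{8}$
$O{\left(b,H \right)} = -5 + b + \frac{9 H}{8}$ ($O{\left(b,H \right)} = \left(b + H\right) + \left(-5 + \frac{H}{8}\right) = \left(H + b\right) + \left(-5 + \frac{H}{8}\right) = -5 + b + \frac{9 H}{8}$)
$t = -140$
$\left(O{\left(E,4 \right)} - U\right) t = \left(\left(-5 - 8 + \frac{9}{8} \cdot 4\right) - -116\right) \left(-140\right) = \left(\left(-5 - 8 + \frac{9}{2}\right) + 116\right) \left(-140\right) = \left(- \frac{17}{2} + 116\right) \left(-140\right) = \frac{215}{2} \left(-140\right) = -15050$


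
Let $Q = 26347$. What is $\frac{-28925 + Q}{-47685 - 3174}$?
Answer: $\frac{2578}{50859} \approx 0.050689$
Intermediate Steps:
$\frac{-28925 + Q}{-47685 - 3174} = \frac{-28925 + 26347}{-47685 - 3174} = - \frac{2578}{-50859} = \left(-2578\right) \left(- \frac{1}{50859}\right) = \frac{2578}{50859}$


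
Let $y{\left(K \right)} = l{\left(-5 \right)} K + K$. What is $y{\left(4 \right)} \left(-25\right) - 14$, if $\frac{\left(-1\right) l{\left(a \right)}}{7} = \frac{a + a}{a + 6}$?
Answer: $-7114$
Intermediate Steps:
$l{\left(a \right)} = - \frac{14 a}{6 + a}$ ($l{\left(a \right)} = - 7 \frac{a + a}{a + 6} = - 7 \frac{2 a}{6 + a} = - \frac{14 a}{6 + a}$)
$y{\left(K \right)} = 71 K$ ($y{\left(K \right)} = \left(-14\right) \left(-5\right) \frac{1}{6 - 5} K + K = \left(-14\right) \left(-5\right) 1^{-1} K + K = \left(-14\right) \left(-5\right) 1 K + K = 70 K + K = 71 K$)
$y{\left(4 \right)} \left(-25\right) - 14 = 71 \cdot 4 \left(-25\right) - 14 = 284 \left(-25\right) - 14 = -7100 - 14 = -7114$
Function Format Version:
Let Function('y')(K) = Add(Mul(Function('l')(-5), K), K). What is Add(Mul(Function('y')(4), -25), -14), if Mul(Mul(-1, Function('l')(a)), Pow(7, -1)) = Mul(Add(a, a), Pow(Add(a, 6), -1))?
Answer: -7114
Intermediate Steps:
Function('l')(a) = Mul(-14, a, Pow(Add(6, a), -1)) (Function('l')(a) = Mul(-7, Mul(Add(a, a), Pow(Add(a, 6), -1))) = Mul(-7, Mul(Mul(2, a), Pow(Add(6, a), -1))) = Mul(-7, Mul(2, a, Pow(Add(6, a), -1))) = Mul(-14, a, Pow(Add(6, a), -1)))
Function('y')(K) = Mul(71, K) (Function('y')(K) = Add(Mul(Mul(-14, -5, Pow(Add(6, -5), -1)), K), K) = Add(Mul(Mul(-14, -5, Pow(1, -1)), K), K) = Add(Mul(Mul(-14, -5, 1), K), K) = Add(Mul(70, K), K) = Mul(71, K))
Add(Mul(Function('y')(4), -25), -14) = Add(Mul(Mul(71, 4), -25), -14) = Add(Mul(284, -25), -14) = Add(-7100, -14) = -7114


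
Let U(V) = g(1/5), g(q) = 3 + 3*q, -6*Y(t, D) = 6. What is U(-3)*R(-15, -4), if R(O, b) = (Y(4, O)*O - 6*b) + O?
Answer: 432/5 ≈ 86.400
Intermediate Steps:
Y(t, D) = -1 (Y(t, D) = -⅙*6 = -1)
R(O, b) = -6*b (R(O, b) = (-O - 6*b) + O = -6*b)
U(V) = 18/5 (U(V) = 3 + 3/5 = 3 + 3*(⅕) = 3 + ⅗ = 18/5)
U(-3)*R(-15, -4) = 18*(-6*(-4))/5 = (18/5)*24 = 432/5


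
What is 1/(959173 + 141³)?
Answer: 1/3762394 ≈ 2.6579e-7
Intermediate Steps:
1/(959173 + 141³) = 1/(959173 + 2803221) = 1/3762394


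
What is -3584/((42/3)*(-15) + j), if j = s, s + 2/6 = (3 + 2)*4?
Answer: 10752/571 ≈ 18.830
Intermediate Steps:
s = 59/3 (s = -1/3 + (3 + 2)*4 = -1/3 + 5*4 = -1/3 + 20 = 59/3 ≈ 19.667)
j = 59/3 ≈ 19.667
-3584/((42/3)*(-15) + j) = -3584/((42/3)*(-15) + 59/3) = -3584/((42*(1/3))*(-15) + 59/3) = -3584/(14*(-15) + 59/3) = -3584/(-210 + 59/3) = -3584/(-571/3) = -3584*(-3/571) = 10752/571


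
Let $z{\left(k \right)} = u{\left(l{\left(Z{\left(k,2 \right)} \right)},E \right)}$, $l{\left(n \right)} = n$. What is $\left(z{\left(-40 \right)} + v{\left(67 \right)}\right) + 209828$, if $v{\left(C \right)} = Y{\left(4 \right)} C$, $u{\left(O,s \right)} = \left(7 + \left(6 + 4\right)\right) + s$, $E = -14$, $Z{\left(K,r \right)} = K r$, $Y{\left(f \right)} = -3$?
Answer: $209630$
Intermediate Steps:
$u{\left(O,s \right)} = 17 + s$ ($u{\left(O,s \right)} = \left(7 + 10\right) + s = 17 + s$)
$z{\left(k \right)} = 3$ ($z{\left(k \right)} = 17 - 14 = 3$)
$v{\left(C \right)} = - 3 C$
$\left(z{\left(-40 \right)} + v{\left(67 \right)}\right) + 209828 = \left(3 - 201\right) + 209828 = -198 + 209828 = 209630$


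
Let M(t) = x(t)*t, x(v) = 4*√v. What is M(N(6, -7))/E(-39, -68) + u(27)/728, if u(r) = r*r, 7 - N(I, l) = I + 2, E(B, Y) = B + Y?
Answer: 729/728 + 4*I/107 ≈ 1.0014 + 0.037383*I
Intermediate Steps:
N(I, l) = 5 - I (N(I, l) = 7 - (I + 2) = 7 - (2 + I) = 7 + (-2 - I) = 5 - I)
M(t) = 4*t^(3/2) (M(t) = (4*√t)*t = 4*t^(3/2))
u(r) = r²
M(N(6, -7))/E(-39, -68) + u(27)/728 = (4*(5 - 1*6)^(3/2))/(-39 - 68) + 27²/728 = (4*(5 - 6)^(3/2))/(-107) + 729*(1/728) = (4*(-1)^(3/2))*(-1/107) + 729/728 = (4*(-I))*(-1/107) + 729/728 = -4*I*(-1/107) + 729/728 = 4*I/107 + 729/728 = 729/728 + 4*I/107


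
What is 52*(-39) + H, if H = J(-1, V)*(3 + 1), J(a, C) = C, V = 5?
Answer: -2008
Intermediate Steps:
H = 20 (H = 5*(3 + 1) = 5*4 = 20)
52*(-39) + H = 52*(-39) + 20 = -2028 + 20 = -2008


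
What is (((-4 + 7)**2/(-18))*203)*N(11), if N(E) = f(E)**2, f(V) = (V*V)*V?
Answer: -359626883/2 ≈ -1.7981e+8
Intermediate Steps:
f(V) = V**3 (f(V) = V**2*V = V**3)
N(E) = E**6 (N(E) = (E**3)**2 = E**6)
(((-4 + 7)**2/(-18))*203)*N(11) = (((-4 + 7)**2/(-18))*203)*11**6 = ((3**2*(-1/18))*203)*1771561 = ((9*(-1/18))*203)*1771561 = -1/2*203*1771561 = -203/2*1771561 = -359626883/2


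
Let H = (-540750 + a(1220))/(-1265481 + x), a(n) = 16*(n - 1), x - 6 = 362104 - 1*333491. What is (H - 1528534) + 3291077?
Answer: 5215365984/2959 ≈ 1.7625e+6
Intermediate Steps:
x = 28619 (x = 6 + (362104 - 1*333491) = 6 + (362104 - 333491) = 6 + 28613 = 28619)
a(n) = -16 + 16*n (a(n) = 16*(-1 + n) = -16 + 16*n)
H = 1247/2959 (H = (-540750 + (-16 + 16*1220))/(-1265481 + 28619) = (-540750 + (-16 + 19520))/(-1236862) = (-540750 + 19504)*(-1/1236862) = -521246*(-1/1236862) = 1247/2959 ≈ 0.42143)
(H - 1528534) + 3291077 = (1247/2959 - 1528534) + 3291077 = -4522930859/2959 + 3291077 = 5215365984/2959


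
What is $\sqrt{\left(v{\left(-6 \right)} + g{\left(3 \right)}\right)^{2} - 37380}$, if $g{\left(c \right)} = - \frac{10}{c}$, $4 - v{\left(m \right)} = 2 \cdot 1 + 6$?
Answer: $\frac{8 i \sqrt{5249}}{3} \approx 193.2 i$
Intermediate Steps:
$v{\left(m \right)} = -4$ ($v{\left(m \right)} = 4 - \left(2 \cdot 1 + 6\right) = 4 - \left(2 + 6\right) = 4 - 8 = -4$)
$\sqrt{\left(v{\left(-6 \right)} + g{\left(3 \right)}\right)^{2} - 37380} = \sqrt{\left(-4 - \frac{10}{3}\right)^{2} - 37380} = \sqrt{\left(- \frac{22}{3}\right)^{2} - 37380} = \sqrt{\frac{484}{9} - 37380} = \sqrt{- \frac{335936}{9}} = \frac{8 i \sqrt{5249}}{3}$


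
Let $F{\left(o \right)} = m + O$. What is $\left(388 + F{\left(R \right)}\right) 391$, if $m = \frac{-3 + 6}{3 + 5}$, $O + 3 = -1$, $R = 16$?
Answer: $\frac{1202325}{8} \approx 1.5029 \cdot 10^{5}$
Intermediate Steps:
$O = -4$ ($O = -3 - 1 = -4$)
$m = \frac{3}{8} \approx 0.375$
$F{\left(o \right)} = - \frac{29}{8}$ ($F{\left(o \right)} = \frac{3}{8} - 4 = - \frac{29}{8}$)
$\left(388 + F{\left(R \right)}\right) 391 = \left(388 - \frac{29}{8}\right) 391 = \frac{3075}{8} \cdot 391 = \frac{1202325}{8}$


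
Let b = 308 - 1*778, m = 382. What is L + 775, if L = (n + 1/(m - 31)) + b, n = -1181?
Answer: -307475/351 ≈ -876.00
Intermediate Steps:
b = -470 (b = 308 - 778 = -470)
L = -579500/351 (L = (-1181 + 1/(382 - 31)) - 470 = (-1181 + 1/351) - 470 = -414530/351 - 470 = -579500/351 ≈ -1651.0)
L + 775 = -579500/351 + 775 = -307475/351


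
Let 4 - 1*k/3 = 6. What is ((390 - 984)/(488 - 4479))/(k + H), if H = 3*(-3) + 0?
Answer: -198/19955 ≈ -0.0099223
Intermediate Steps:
k = -6 (k = 12 - 3*6 = 12 - 18 = -6)
H = -9 (H = -9 + 0 = -9)
((390 - 984)/(488 - 4479))/(k + H) = ((390 - 984)/(488 - 4479))/(-6 - 9) = (-594/(-3991))/(-15) = -(-198)*(-1)/(5*3991) = -1/15*594/3991 = -198/19955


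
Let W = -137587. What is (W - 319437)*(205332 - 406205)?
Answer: 91803781952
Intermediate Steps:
(W - 319437)*(205332 - 406205) = (-137587 - 319437)*(205332 - 406205) = -457024*(-200873) = 91803781952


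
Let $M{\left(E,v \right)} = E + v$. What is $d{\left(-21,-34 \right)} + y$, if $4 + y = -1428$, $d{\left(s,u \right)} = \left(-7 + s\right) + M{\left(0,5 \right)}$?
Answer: $-1455$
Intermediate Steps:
$d{\left(s,u \right)} = -2 + s$ ($d{\left(s,u \right)} = \left(-7 + s\right) + \left(0 + 5\right) = \left(-7 + s\right) + 5 = -2 + s$)
$y = -1432$ ($y = -4 - 1428 = -1432$)
$d{\left(-21,-34 \right)} + y = \left(-2 - 21\right) - 1432 = -23 - 1432 = -1455$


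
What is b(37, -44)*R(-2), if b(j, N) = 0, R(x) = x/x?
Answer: 0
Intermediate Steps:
R(x) = 1
b(37, -44)*R(-2) = 0*1 = 0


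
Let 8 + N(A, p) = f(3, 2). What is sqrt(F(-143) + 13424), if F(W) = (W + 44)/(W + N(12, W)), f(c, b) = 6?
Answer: sqrt(282253955)/145 ≈ 115.86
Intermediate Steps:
N(A, p) = -2 (N(A, p) = -8 + 6 = -2)
F(W) = (44 + W)/(-2 + W) (F(W) = (W + 44)/(W - 2) = (44 + W)/(-2 + W))
sqrt(F(-143) + 13424) = sqrt((44 - 143)/(-2 - 143) + 13424) = sqrt(-99/(-145) + 13424) = sqrt(-1/145*(-99) + 13424) = sqrt(99/145 + 13424) = sqrt(1946579/145) = sqrt(282253955)/145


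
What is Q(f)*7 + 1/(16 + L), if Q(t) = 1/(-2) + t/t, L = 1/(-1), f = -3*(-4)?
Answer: 107/30 ≈ 3.5667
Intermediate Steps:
f = 12
L = -1
Q(t) = ½ (Q(t) = 1*(-½) + 1 = -½ + 1 = ½)
Q(f)*7 + 1/(16 + L) = (½)*7 + 1/(16 - 1) = 7/2 + 1/15 = 107/30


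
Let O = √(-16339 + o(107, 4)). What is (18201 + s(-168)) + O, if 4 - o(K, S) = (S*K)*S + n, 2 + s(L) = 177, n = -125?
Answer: 18376 + I*√17922 ≈ 18376.0 + 133.87*I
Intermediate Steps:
s(L) = 175 (s(L) = -2 + 177 = 175)
o(K, S) = 129 - K*S² (o(K, S) = 4 - ((S*K)*S - 125) = 4 - ((K*S)*S - 125) = 4 - (K*S² - 125) = 4 - (-125 + K*S²) = 4 + (125 - K*S²) = 129 - K*S²)
O = I*√17922 (O = √(-16339 + (129 - 1*107*4²)) = √(-16339 + (129 - 1*107*16)) = √(-16339 + (129 - 1712)) = √(-16339 - 1583) = √(-17922) = I*√17922 ≈ 133.87*I)
(18201 + s(-168)) + O = (18201 + 175) + I*√17922 = 18376 + I*√17922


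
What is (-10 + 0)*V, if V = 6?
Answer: -60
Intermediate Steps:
(-10 + 0)*V = (-10 + 0)*6 = -10*6 = -60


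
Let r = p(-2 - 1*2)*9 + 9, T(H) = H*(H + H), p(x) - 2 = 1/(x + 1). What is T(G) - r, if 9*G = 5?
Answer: -1894/81 ≈ -23.383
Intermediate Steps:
G = 5/9 (G = (1/9)*5 = 5/9 ≈ 0.55556)
p(x) = 2 + 1/(1 + x) (p(x) = 2 + 1/(x + 1) = 2 + 1/(1 + x))
T(H) = 2*H**2 (T(H) = H*(2*H) = 2*H**2)
r = 24 (r = ((3 + 2*(-2 - 1*2))/(1 + (-2 - 1*2)))*9 + 9 = ((3 + 2*(-2 - 2))/(1 + (-2 - 2)))*9 + 9 = ((3 + 2*(-4))/(1 - 4))*9 + 9 = ((3 - 8)/(-3))*9 + 9 = -1/3*(-5)*9 + 9 = (5/3)*9 + 9 = 15 + 9 = 24)
T(G) - r = 2*(5/9)**2 - 1*24 = 2*(25/81) - 24 = 50/81 - 24 = -1894/81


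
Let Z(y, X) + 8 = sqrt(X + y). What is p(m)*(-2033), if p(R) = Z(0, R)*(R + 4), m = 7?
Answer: 178904 - 22363*sqrt(7) ≈ 1.1974e+5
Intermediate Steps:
Z(y, X) = -8 + sqrt(X + y)
p(R) = (-8 + sqrt(R))*(4 + R) (p(R) = (-8 + sqrt(R + 0))*(R + 4) = (-8 + sqrt(R))*(4 + R))
p(m)*(-2033) = ((-8 + sqrt(7))*(4 + 7))*(-2033) = ((-8 + sqrt(7))*11)*(-2033) = (-88 + 11*sqrt(7))*(-2033) = 178904 - 22363*sqrt(7)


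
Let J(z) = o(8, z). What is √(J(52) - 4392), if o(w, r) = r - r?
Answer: 6*I*√122 ≈ 66.272*I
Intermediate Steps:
o(w, r) = 0
J(z) = 0
√(J(52) - 4392) = √(0 - 4392) = √(-4392) = 6*I*√122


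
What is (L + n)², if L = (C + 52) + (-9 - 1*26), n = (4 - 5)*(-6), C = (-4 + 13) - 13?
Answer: 361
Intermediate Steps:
C = -4 (C = 9 - 13 = -4)
n = 6 (n = -1*(-6) = 6)
L = 13 (L = (-4 + 52) + (-9 - 1*26) = 48 + (-9 - 26) = 48 - 35 = 13)
(L + n)² = (13 + 6)² = 19² = 361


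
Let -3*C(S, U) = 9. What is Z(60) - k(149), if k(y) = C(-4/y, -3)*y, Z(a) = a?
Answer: 507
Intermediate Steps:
C(S, U) = -3 (C(S, U) = -⅓*9 = -3)
k(y) = -3*y
Z(60) - k(149) = 60 - (-3)*149 = 60 - 1*(-447) = 60 + 447 = 507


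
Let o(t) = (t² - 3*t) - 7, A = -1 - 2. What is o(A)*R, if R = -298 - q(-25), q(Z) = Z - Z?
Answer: -3278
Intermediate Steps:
A = -3
o(t) = -7 + t² - 3*t
q(Z) = 0
R = -298 (R = -298 - 1*0 = -298 + 0 = -298)
o(A)*R = (-7 + (-3)² - 3*(-3))*(-298) = (-7 + 9 + 9)*(-298) = 11*(-298) = -3278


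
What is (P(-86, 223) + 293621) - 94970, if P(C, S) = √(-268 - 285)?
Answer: 198651 + I*√553 ≈ 1.9865e+5 + 23.516*I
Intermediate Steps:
P(C, S) = I*√553 (P(C, S) = √(-553) = I*√553)
(P(-86, 223) + 293621) - 94970 = (I*√553 + 293621) - 94970 = (293621 + I*√553) - 94970 = 198651 + I*√553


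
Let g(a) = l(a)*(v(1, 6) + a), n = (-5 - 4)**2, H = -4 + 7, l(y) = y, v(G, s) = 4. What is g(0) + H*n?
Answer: 243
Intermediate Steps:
H = 3
n = 81 (n = (-9)**2 = 81)
g(a) = a*(4 + a)
g(0) + H*n = 0*(4 + 0) + 3*81 = 0*4 + 243 = 0 + 243 = 243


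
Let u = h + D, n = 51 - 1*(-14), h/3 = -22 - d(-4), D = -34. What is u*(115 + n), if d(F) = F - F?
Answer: -18000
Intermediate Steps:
d(F) = 0
h = -66 (h = 3*(-22 - 1*0) = 3*(-22 + 0) = 3*(-22) = -66)
n = 65 (n = 51 + 14 = 65)
u = -100 (u = -66 - 34 = -100)
u*(115 + n) = -100*(115 + 65) = -100*180 = -18000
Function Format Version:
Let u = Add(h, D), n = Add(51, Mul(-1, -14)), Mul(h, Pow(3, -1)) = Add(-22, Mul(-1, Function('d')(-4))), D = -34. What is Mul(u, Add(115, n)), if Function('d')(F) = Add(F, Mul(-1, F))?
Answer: -18000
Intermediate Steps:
Function('d')(F) = 0
h = -66 (h = Mul(3, Add(-22, Mul(-1, 0))) = Mul(3, Add(-22, 0)) = Mul(3, -22) = -66)
n = 65 (n = Add(51, 14) = 65)
u = -100 (u = Add(-66, -34) = -100)
Mul(u, Add(115, n)) = Mul(-100, Add(115, 65)) = Mul(-100, 180) = -18000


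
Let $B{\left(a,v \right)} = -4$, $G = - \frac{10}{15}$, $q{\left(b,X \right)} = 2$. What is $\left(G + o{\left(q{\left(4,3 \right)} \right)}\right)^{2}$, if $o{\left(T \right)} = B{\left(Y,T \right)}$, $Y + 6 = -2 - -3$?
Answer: $\frac{196}{9} \approx 21.778$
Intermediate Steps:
$G = - \frac{2}{3}$ ($G = \left(-10\right) \frac{1}{15} = - \frac{2}{3} \approx -0.66667$)
$Y = -5$ ($Y = -6 - -1 = -6 + \left(-2 + 3\right) = -6 + 1 = -5$)
$o{\left(T \right)} = -4$
$\left(G + o{\left(q{\left(4,3 \right)} \right)}\right)^{2} = \left(- \frac{2}{3} - 4\right)^{2} = \left(- \frac{14}{3}\right)^{2} = \frac{196}{9}$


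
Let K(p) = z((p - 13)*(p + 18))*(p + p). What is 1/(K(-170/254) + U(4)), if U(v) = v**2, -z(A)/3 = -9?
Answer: -127/2558 ≈ -0.049648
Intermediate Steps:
z(A) = 27 (z(A) = -3*(-9) = 27)
K(p) = 54*p (K(p) = 27*(p + p) = 27*(2*p) = 54*p)
1/(K(-170/254) + U(4)) = 1/(54*(-170/254) + 4**2) = 1/(54*(-170*1/254) + 16) = 1/(54*(-85/127) + 16) = 1/(-4590/127 + 16) = 1/(-2558/127) = -127/2558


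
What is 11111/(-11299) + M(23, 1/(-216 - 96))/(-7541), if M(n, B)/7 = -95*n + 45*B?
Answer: 9260322411/8861398936 ≈ 1.0450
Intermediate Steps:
M(n, B) = -665*n + 315*B (M(n, B) = 7*(-95*n + 45*B) = -665*n + 315*B)
11111/(-11299) + M(23, 1/(-216 - 96))/(-7541) = 11111/(-11299) + (-665*23 + 315/(-216 - 96))/(-7541) = 11111*(-1/11299) + (-15295 + 315/(-312))*(-1/7541) = -11111/11299 + (-15295 + 315*(-1/312))*(-1/7541) = -11111/11299 + (-15295 - 105/104)*(-1/7541) = -11111/11299 - 1590785/104*(-1/7541) = -11111/11299 + 1590785/784264 = 9260322411/8861398936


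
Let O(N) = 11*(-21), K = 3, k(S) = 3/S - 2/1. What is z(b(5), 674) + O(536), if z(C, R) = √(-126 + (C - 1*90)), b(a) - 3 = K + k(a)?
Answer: -231 + I*√5285/5 ≈ -231.0 + 14.54*I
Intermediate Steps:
k(S) = -2 + 3/S (k(S) = 3/S - 2*1 = 3/S - 2 = -2 + 3/S)
b(a) = 4 + 3/a (b(a) = 3 + (3 + (-2 + 3/a)) = 3 + (1 + 3/a) = 4 + 3/a)
z(C, R) = √(-216 + C) (z(C, R) = √(-126 + (C - 90)) = √(-126 + (-90 + C)) = √(-216 + C))
O(N) = -231
z(b(5), 674) + O(536) = √(-216 + (4 + 3/5)) - 231 = √(-216 + (4 + 3*(⅕))) - 231 = √(-216 + (4 + ⅗)) - 231 = √(-216 + 23/5) - 231 = √(-1057/5) - 231 = I*√5285/5 - 231 = -231 + I*√5285/5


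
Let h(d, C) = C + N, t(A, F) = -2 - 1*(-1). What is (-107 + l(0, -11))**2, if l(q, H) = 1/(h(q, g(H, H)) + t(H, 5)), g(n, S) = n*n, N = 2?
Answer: 170380809/14884 ≈ 11447.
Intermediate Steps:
t(A, F) = -1 (t(A, F) = -2 + 1 = -1)
g(n, S) = n**2
h(d, C) = 2 + C (h(d, C) = C + 2 = 2 + C)
l(q, H) = 1/(1 + H**2) (l(q, H) = 1/((2 + H**2) - 1) = 1/(1 + H**2))
(-107 + l(0, -11))**2 = (-107 + 1/(1 + (-11)**2))**2 = (-107 + 1/(1 + 121))**2 = (-107 + 1/122)**2 = (-13053/122)**2 = 170380809/14884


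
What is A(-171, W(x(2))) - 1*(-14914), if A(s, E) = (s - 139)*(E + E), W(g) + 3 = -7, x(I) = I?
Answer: 21114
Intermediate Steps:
W(g) = -10 (W(g) = -3 - 7 = -10)
A(s, E) = 2*E*(-139 + s) (A(s, E) = (-139 + s)*(2*E) = 2*E*(-139 + s))
A(-171, W(x(2))) - 1*(-14914) = 2*(-10)*(-139 - 171) - 1*(-14914) = 2*(-10)*(-310) + 14914 = 6200 + 14914 = 21114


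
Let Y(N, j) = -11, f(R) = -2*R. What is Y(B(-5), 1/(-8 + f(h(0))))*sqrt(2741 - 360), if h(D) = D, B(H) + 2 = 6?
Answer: -11*sqrt(2381) ≈ -536.75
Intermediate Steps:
B(H) = 4 (B(H) = -2 + 6 = 4)
Y(B(-5), 1/(-8 + f(h(0))))*sqrt(2741 - 360) = -11*sqrt(2741 - 360) = -11*sqrt(2381)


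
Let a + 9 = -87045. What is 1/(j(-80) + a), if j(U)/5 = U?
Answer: -1/87454 ≈ -1.1435e-5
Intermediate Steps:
a = -87054 (a = -9 - 87045 = -87054)
j(U) = 5*U
1/(j(-80) + a) = 1/(5*(-80) - 87054) = 1/(-400 - 87054) = 1/(-87454) = -1/87454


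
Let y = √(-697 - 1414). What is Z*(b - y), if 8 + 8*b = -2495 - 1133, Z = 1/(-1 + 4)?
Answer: -303/2 - I*√2111/3 ≈ -151.5 - 15.315*I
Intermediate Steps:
Z = ⅓ (Z = 1/3 = ⅓ ≈ 0.33333)
b = -909/2 (b = -1 + (-2495 - 1133)/8 = -1 + (⅛)*(-3628) = -1 - 907/2 = -909/2 ≈ -454.50)
y = I*√2111 (y = √(-2111) = I*√2111 ≈ 45.946*I)
Z*(b - y) = (-909/2 - I*√2111)/3 = -303/2 - I*√2111/3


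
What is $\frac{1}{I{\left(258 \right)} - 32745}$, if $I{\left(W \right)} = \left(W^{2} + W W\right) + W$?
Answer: $\frac{1}{100641} \approx 9.9363 \cdot 10^{-6}$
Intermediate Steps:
$I{\left(W \right)} = W + 2 W^{2}$ ($I{\left(W \right)} = \left(W^{2} + W^{2}\right) + W = 2 W^{2} + W = W + 2 W^{2}$)
$\frac{1}{I{\left(258 \right)} - 32745} = \frac{1}{258 \left(1 + 2 \cdot 258\right) - 32745} = \frac{1}{258 \left(1 + 516\right) - 32745} = \frac{1}{258 \cdot 517 - 32745} = \frac{1}{133386 - 32745} = \frac{1}{100641}$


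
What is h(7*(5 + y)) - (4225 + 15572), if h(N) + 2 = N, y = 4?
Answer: -19736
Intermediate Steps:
h(N) = -2 + N
h(7*(5 + y)) - (4225 + 15572) = (-2 + 7*(5 + 4)) - (4225 + 15572) = (-2 + 7*9) - 1*19797 = (-2 + 63) - 19797 = 61 - 19797 = -19736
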